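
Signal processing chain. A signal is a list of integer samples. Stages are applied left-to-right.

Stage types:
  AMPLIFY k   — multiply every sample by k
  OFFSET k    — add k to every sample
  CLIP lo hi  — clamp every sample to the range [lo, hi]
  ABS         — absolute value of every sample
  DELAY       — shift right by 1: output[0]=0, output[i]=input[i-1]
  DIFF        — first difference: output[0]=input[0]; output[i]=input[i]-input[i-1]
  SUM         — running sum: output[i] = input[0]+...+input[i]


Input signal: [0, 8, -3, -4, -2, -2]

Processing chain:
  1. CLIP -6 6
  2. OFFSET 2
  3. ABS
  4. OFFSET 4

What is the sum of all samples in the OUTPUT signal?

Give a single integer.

Input: [0, 8, -3, -4, -2, -2]
Stage 1 (CLIP -6 6): clip(0,-6,6)=0, clip(8,-6,6)=6, clip(-3,-6,6)=-3, clip(-4,-6,6)=-4, clip(-2,-6,6)=-2, clip(-2,-6,6)=-2 -> [0, 6, -3, -4, -2, -2]
Stage 2 (OFFSET 2): 0+2=2, 6+2=8, -3+2=-1, -4+2=-2, -2+2=0, -2+2=0 -> [2, 8, -1, -2, 0, 0]
Stage 3 (ABS): |2|=2, |8|=8, |-1|=1, |-2|=2, |0|=0, |0|=0 -> [2, 8, 1, 2, 0, 0]
Stage 4 (OFFSET 4): 2+4=6, 8+4=12, 1+4=5, 2+4=6, 0+4=4, 0+4=4 -> [6, 12, 5, 6, 4, 4]
Output sum: 37

Answer: 37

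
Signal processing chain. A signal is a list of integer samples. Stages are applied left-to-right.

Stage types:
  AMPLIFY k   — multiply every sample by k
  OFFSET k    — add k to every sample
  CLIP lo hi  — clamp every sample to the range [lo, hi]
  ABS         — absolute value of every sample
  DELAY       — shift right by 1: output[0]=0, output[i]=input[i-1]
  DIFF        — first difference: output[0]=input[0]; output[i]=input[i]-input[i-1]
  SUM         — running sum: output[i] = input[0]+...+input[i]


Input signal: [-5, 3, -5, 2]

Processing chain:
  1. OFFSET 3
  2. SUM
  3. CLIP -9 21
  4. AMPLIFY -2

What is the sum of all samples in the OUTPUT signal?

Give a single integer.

Input: [-5, 3, -5, 2]
Stage 1 (OFFSET 3): -5+3=-2, 3+3=6, -5+3=-2, 2+3=5 -> [-2, 6, -2, 5]
Stage 2 (SUM): sum[0..0]=-2, sum[0..1]=4, sum[0..2]=2, sum[0..3]=7 -> [-2, 4, 2, 7]
Stage 3 (CLIP -9 21): clip(-2,-9,21)=-2, clip(4,-9,21)=4, clip(2,-9,21)=2, clip(7,-9,21)=7 -> [-2, 4, 2, 7]
Stage 4 (AMPLIFY -2): -2*-2=4, 4*-2=-8, 2*-2=-4, 7*-2=-14 -> [4, -8, -4, -14]
Output sum: -22

Answer: -22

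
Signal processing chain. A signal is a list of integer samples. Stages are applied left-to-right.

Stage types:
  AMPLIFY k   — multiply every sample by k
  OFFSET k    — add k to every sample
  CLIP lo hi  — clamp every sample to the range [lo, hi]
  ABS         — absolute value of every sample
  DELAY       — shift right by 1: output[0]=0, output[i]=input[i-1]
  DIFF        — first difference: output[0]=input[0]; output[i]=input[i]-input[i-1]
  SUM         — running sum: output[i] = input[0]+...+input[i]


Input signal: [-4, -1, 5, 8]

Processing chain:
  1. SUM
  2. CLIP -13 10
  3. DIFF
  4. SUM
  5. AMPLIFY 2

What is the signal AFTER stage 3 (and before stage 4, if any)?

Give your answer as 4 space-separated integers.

Input: [-4, -1, 5, 8]
Stage 1 (SUM): sum[0..0]=-4, sum[0..1]=-5, sum[0..2]=0, sum[0..3]=8 -> [-4, -5, 0, 8]
Stage 2 (CLIP -13 10): clip(-4,-13,10)=-4, clip(-5,-13,10)=-5, clip(0,-13,10)=0, clip(8,-13,10)=8 -> [-4, -5, 0, 8]
Stage 3 (DIFF): s[0]=-4, -5--4=-1, 0--5=5, 8-0=8 -> [-4, -1, 5, 8]

Answer: -4 -1 5 8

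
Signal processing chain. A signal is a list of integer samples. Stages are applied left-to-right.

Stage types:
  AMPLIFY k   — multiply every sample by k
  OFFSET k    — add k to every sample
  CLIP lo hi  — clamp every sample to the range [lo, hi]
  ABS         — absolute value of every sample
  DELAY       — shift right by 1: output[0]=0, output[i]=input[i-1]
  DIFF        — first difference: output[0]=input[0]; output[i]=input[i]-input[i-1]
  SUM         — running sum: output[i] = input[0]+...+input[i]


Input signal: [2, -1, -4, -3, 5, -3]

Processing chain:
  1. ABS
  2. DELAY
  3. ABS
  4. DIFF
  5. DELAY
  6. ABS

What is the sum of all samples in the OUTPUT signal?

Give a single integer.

Answer: 7

Derivation:
Input: [2, -1, -4, -3, 5, -3]
Stage 1 (ABS): |2|=2, |-1|=1, |-4|=4, |-3|=3, |5|=5, |-3|=3 -> [2, 1, 4, 3, 5, 3]
Stage 2 (DELAY): [0, 2, 1, 4, 3, 5] = [0, 2, 1, 4, 3, 5] -> [0, 2, 1, 4, 3, 5]
Stage 3 (ABS): |0|=0, |2|=2, |1|=1, |4|=4, |3|=3, |5|=5 -> [0, 2, 1, 4, 3, 5]
Stage 4 (DIFF): s[0]=0, 2-0=2, 1-2=-1, 4-1=3, 3-4=-1, 5-3=2 -> [0, 2, -1, 3, -1, 2]
Stage 5 (DELAY): [0, 0, 2, -1, 3, -1] = [0, 0, 2, -1, 3, -1] -> [0, 0, 2, -1, 3, -1]
Stage 6 (ABS): |0|=0, |0|=0, |2|=2, |-1|=1, |3|=3, |-1|=1 -> [0, 0, 2, 1, 3, 1]
Output sum: 7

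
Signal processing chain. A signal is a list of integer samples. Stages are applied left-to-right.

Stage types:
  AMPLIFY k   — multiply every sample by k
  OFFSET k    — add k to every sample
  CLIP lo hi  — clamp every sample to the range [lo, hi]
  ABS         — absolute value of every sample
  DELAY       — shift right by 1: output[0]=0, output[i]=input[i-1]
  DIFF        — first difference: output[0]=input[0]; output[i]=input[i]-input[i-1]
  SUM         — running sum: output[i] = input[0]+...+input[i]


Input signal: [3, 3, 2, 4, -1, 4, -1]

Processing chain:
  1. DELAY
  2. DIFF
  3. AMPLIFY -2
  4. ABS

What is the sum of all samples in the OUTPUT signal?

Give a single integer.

Input: [3, 3, 2, 4, -1, 4, -1]
Stage 1 (DELAY): [0, 3, 3, 2, 4, -1, 4] = [0, 3, 3, 2, 4, -1, 4] -> [0, 3, 3, 2, 4, -1, 4]
Stage 2 (DIFF): s[0]=0, 3-0=3, 3-3=0, 2-3=-1, 4-2=2, -1-4=-5, 4--1=5 -> [0, 3, 0, -1, 2, -5, 5]
Stage 3 (AMPLIFY -2): 0*-2=0, 3*-2=-6, 0*-2=0, -1*-2=2, 2*-2=-4, -5*-2=10, 5*-2=-10 -> [0, -6, 0, 2, -4, 10, -10]
Stage 4 (ABS): |0|=0, |-6|=6, |0|=0, |2|=2, |-4|=4, |10|=10, |-10|=10 -> [0, 6, 0, 2, 4, 10, 10]
Output sum: 32

Answer: 32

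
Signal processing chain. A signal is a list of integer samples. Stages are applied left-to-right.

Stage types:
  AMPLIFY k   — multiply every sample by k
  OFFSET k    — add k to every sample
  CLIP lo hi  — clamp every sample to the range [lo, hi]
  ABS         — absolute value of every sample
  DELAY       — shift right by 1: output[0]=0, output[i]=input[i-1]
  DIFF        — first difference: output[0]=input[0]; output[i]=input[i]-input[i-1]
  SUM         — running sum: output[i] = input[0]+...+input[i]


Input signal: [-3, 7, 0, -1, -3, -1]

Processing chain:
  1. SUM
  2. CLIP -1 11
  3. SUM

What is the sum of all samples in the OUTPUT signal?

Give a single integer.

Answer: 38

Derivation:
Input: [-3, 7, 0, -1, -3, -1]
Stage 1 (SUM): sum[0..0]=-3, sum[0..1]=4, sum[0..2]=4, sum[0..3]=3, sum[0..4]=0, sum[0..5]=-1 -> [-3, 4, 4, 3, 0, -1]
Stage 2 (CLIP -1 11): clip(-3,-1,11)=-1, clip(4,-1,11)=4, clip(4,-1,11)=4, clip(3,-1,11)=3, clip(0,-1,11)=0, clip(-1,-1,11)=-1 -> [-1, 4, 4, 3, 0, -1]
Stage 3 (SUM): sum[0..0]=-1, sum[0..1]=3, sum[0..2]=7, sum[0..3]=10, sum[0..4]=10, sum[0..5]=9 -> [-1, 3, 7, 10, 10, 9]
Output sum: 38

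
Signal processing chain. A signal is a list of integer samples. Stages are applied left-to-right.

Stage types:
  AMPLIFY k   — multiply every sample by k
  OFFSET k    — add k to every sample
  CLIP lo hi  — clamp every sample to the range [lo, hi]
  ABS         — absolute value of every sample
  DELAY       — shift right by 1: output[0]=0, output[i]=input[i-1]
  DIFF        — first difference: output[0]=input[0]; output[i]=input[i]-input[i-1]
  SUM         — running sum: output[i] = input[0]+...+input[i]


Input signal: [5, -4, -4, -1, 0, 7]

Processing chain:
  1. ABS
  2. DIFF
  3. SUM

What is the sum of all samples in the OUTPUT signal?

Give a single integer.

Answer: 21

Derivation:
Input: [5, -4, -4, -1, 0, 7]
Stage 1 (ABS): |5|=5, |-4|=4, |-4|=4, |-1|=1, |0|=0, |7|=7 -> [5, 4, 4, 1, 0, 7]
Stage 2 (DIFF): s[0]=5, 4-5=-1, 4-4=0, 1-4=-3, 0-1=-1, 7-0=7 -> [5, -1, 0, -3, -1, 7]
Stage 3 (SUM): sum[0..0]=5, sum[0..1]=4, sum[0..2]=4, sum[0..3]=1, sum[0..4]=0, sum[0..5]=7 -> [5, 4, 4, 1, 0, 7]
Output sum: 21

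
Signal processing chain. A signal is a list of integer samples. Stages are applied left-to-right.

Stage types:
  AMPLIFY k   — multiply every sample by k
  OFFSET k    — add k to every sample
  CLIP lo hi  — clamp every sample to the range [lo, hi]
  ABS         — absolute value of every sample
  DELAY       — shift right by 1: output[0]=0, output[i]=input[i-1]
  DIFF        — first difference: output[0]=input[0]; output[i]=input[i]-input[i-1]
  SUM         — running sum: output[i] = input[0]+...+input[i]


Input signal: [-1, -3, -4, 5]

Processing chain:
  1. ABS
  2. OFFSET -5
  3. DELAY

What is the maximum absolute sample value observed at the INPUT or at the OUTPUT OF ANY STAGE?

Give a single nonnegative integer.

Answer: 5

Derivation:
Input: [-1, -3, -4, 5] (max |s|=5)
Stage 1 (ABS): |-1|=1, |-3|=3, |-4|=4, |5|=5 -> [1, 3, 4, 5] (max |s|=5)
Stage 2 (OFFSET -5): 1+-5=-4, 3+-5=-2, 4+-5=-1, 5+-5=0 -> [-4, -2, -1, 0] (max |s|=4)
Stage 3 (DELAY): [0, -4, -2, -1] = [0, -4, -2, -1] -> [0, -4, -2, -1] (max |s|=4)
Overall max amplitude: 5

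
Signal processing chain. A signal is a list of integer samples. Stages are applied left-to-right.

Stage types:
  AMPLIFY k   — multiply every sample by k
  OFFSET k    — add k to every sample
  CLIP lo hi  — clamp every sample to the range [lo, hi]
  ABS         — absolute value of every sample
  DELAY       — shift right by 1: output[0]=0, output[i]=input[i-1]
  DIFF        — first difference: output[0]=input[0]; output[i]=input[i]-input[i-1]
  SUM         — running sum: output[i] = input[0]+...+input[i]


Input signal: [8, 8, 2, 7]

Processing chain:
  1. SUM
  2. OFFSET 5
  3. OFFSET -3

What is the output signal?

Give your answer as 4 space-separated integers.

Input: [8, 8, 2, 7]
Stage 1 (SUM): sum[0..0]=8, sum[0..1]=16, sum[0..2]=18, sum[0..3]=25 -> [8, 16, 18, 25]
Stage 2 (OFFSET 5): 8+5=13, 16+5=21, 18+5=23, 25+5=30 -> [13, 21, 23, 30]
Stage 3 (OFFSET -3): 13+-3=10, 21+-3=18, 23+-3=20, 30+-3=27 -> [10, 18, 20, 27]

Answer: 10 18 20 27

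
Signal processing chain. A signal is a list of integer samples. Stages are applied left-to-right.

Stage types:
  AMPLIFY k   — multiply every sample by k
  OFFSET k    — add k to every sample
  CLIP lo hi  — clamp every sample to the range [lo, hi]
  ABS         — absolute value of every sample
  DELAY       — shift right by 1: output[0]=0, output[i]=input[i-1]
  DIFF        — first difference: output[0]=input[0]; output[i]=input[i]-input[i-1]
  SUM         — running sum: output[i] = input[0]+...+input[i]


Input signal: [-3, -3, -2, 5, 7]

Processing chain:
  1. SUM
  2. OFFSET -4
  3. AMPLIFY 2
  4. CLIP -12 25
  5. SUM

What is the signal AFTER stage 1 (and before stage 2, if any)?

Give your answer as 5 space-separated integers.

Answer: -3 -6 -8 -3 4

Derivation:
Input: [-3, -3, -2, 5, 7]
Stage 1 (SUM): sum[0..0]=-3, sum[0..1]=-6, sum[0..2]=-8, sum[0..3]=-3, sum[0..4]=4 -> [-3, -6, -8, -3, 4]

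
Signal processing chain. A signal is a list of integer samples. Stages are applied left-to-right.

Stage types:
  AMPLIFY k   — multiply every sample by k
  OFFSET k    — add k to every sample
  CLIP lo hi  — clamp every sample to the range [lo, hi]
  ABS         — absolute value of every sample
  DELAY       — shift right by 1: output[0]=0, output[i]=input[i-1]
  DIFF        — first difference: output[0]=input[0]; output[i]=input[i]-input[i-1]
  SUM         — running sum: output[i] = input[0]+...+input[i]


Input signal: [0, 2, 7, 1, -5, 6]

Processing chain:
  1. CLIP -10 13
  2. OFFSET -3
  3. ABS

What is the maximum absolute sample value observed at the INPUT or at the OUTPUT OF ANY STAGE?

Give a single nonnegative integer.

Input: [0, 2, 7, 1, -5, 6] (max |s|=7)
Stage 1 (CLIP -10 13): clip(0,-10,13)=0, clip(2,-10,13)=2, clip(7,-10,13)=7, clip(1,-10,13)=1, clip(-5,-10,13)=-5, clip(6,-10,13)=6 -> [0, 2, 7, 1, -5, 6] (max |s|=7)
Stage 2 (OFFSET -3): 0+-3=-3, 2+-3=-1, 7+-3=4, 1+-3=-2, -5+-3=-8, 6+-3=3 -> [-3, -1, 4, -2, -8, 3] (max |s|=8)
Stage 3 (ABS): |-3|=3, |-1|=1, |4|=4, |-2|=2, |-8|=8, |3|=3 -> [3, 1, 4, 2, 8, 3] (max |s|=8)
Overall max amplitude: 8

Answer: 8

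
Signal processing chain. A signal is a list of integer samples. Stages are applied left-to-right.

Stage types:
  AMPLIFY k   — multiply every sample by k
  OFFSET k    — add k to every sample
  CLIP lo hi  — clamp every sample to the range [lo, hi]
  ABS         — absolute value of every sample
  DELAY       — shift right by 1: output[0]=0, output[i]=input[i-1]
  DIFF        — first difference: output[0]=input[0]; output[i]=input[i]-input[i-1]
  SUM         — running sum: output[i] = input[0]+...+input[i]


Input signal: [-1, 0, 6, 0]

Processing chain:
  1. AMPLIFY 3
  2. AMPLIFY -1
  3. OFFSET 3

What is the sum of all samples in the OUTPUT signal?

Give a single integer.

Answer: -3

Derivation:
Input: [-1, 0, 6, 0]
Stage 1 (AMPLIFY 3): -1*3=-3, 0*3=0, 6*3=18, 0*3=0 -> [-3, 0, 18, 0]
Stage 2 (AMPLIFY -1): -3*-1=3, 0*-1=0, 18*-1=-18, 0*-1=0 -> [3, 0, -18, 0]
Stage 3 (OFFSET 3): 3+3=6, 0+3=3, -18+3=-15, 0+3=3 -> [6, 3, -15, 3]
Output sum: -3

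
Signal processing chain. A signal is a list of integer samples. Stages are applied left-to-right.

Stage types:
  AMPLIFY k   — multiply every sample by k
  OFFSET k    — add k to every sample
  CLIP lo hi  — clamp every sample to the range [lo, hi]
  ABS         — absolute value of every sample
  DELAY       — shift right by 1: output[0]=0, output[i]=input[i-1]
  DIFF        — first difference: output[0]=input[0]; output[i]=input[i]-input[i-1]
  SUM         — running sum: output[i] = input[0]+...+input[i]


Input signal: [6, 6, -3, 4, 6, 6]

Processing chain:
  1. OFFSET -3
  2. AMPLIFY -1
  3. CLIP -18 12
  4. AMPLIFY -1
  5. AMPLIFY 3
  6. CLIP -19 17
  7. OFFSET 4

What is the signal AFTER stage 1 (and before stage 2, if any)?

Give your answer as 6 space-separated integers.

Answer: 3 3 -6 1 3 3

Derivation:
Input: [6, 6, -3, 4, 6, 6]
Stage 1 (OFFSET -3): 6+-3=3, 6+-3=3, -3+-3=-6, 4+-3=1, 6+-3=3, 6+-3=3 -> [3, 3, -6, 1, 3, 3]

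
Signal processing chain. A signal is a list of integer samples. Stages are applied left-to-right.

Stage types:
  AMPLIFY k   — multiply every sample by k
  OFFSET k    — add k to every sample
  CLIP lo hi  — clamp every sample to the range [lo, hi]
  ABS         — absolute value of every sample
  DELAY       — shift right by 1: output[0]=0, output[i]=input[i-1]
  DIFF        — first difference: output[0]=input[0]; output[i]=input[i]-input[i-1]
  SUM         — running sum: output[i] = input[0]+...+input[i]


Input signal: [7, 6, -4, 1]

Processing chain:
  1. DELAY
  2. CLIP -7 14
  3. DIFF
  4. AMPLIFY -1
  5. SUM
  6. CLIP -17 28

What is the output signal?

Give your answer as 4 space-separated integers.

Input: [7, 6, -4, 1]
Stage 1 (DELAY): [0, 7, 6, -4] = [0, 7, 6, -4] -> [0, 7, 6, -4]
Stage 2 (CLIP -7 14): clip(0,-7,14)=0, clip(7,-7,14)=7, clip(6,-7,14)=6, clip(-4,-7,14)=-4 -> [0, 7, 6, -4]
Stage 3 (DIFF): s[0]=0, 7-0=7, 6-7=-1, -4-6=-10 -> [0, 7, -1, -10]
Stage 4 (AMPLIFY -1): 0*-1=0, 7*-1=-7, -1*-1=1, -10*-1=10 -> [0, -7, 1, 10]
Stage 5 (SUM): sum[0..0]=0, sum[0..1]=-7, sum[0..2]=-6, sum[0..3]=4 -> [0, -7, -6, 4]
Stage 6 (CLIP -17 28): clip(0,-17,28)=0, clip(-7,-17,28)=-7, clip(-6,-17,28)=-6, clip(4,-17,28)=4 -> [0, -7, -6, 4]

Answer: 0 -7 -6 4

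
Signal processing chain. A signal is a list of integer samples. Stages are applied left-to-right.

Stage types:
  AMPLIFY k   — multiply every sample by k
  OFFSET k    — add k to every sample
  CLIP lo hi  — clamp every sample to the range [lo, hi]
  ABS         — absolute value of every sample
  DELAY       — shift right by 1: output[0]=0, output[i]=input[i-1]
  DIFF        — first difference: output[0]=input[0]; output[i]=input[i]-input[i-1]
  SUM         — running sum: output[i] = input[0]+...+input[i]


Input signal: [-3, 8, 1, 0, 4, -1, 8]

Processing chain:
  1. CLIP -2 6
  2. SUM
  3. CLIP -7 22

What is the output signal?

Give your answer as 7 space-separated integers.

Input: [-3, 8, 1, 0, 4, -1, 8]
Stage 1 (CLIP -2 6): clip(-3,-2,6)=-2, clip(8,-2,6)=6, clip(1,-2,6)=1, clip(0,-2,6)=0, clip(4,-2,6)=4, clip(-1,-2,6)=-1, clip(8,-2,6)=6 -> [-2, 6, 1, 0, 4, -1, 6]
Stage 2 (SUM): sum[0..0]=-2, sum[0..1]=4, sum[0..2]=5, sum[0..3]=5, sum[0..4]=9, sum[0..5]=8, sum[0..6]=14 -> [-2, 4, 5, 5, 9, 8, 14]
Stage 3 (CLIP -7 22): clip(-2,-7,22)=-2, clip(4,-7,22)=4, clip(5,-7,22)=5, clip(5,-7,22)=5, clip(9,-7,22)=9, clip(8,-7,22)=8, clip(14,-7,22)=14 -> [-2, 4, 5, 5, 9, 8, 14]

Answer: -2 4 5 5 9 8 14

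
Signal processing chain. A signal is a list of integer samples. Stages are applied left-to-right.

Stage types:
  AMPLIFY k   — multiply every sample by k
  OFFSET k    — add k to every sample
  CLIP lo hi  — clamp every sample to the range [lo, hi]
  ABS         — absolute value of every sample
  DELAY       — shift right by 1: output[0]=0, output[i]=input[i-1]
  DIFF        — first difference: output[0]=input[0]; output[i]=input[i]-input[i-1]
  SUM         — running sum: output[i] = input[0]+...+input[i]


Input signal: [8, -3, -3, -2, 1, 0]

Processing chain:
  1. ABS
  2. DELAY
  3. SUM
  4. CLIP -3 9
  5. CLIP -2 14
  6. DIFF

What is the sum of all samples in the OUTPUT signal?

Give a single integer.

Answer: 9

Derivation:
Input: [8, -3, -3, -2, 1, 0]
Stage 1 (ABS): |8|=8, |-3|=3, |-3|=3, |-2|=2, |1|=1, |0|=0 -> [8, 3, 3, 2, 1, 0]
Stage 2 (DELAY): [0, 8, 3, 3, 2, 1] = [0, 8, 3, 3, 2, 1] -> [0, 8, 3, 3, 2, 1]
Stage 3 (SUM): sum[0..0]=0, sum[0..1]=8, sum[0..2]=11, sum[0..3]=14, sum[0..4]=16, sum[0..5]=17 -> [0, 8, 11, 14, 16, 17]
Stage 4 (CLIP -3 9): clip(0,-3,9)=0, clip(8,-3,9)=8, clip(11,-3,9)=9, clip(14,-3,9)=9, clip(16,-3,9)=9, clip(17,-3,9)=9 -> [0, 8, 9, 9, 9, 9]
Stage 5 (CLIP -2 14): clip(0,-2,14)=0, clip(8,-2,14)=8, clip(9,-2,14)=9, clip(9,-2,14)=9, clip(9,-2,14)=9, clip(9,-2,14)=9 -> [0, 8, 9, 9, 9, 9]
Stage 6 (DIFF): s[0]=0, 8-0=8, 9-8=1, 9-9=0, 9-9=0, 9-9=0 -> [0, 8, 1, 0, 0, 0]
Output sum: 9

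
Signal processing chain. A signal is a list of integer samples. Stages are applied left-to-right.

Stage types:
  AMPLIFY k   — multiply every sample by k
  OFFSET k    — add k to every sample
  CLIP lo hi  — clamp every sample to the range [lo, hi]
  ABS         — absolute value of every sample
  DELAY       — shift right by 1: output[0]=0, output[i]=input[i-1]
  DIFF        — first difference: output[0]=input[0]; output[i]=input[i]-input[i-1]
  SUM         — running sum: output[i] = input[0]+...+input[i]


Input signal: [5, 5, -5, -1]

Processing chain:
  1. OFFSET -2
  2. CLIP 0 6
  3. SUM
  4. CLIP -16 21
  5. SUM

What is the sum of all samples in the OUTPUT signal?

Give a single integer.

Answer: 48

Derivation:
Input: [5, 5, -5, -1]
Stage 1 (OFFSET -2): 5+-2=3, 5+-2=3, -5+-2=-7, -1+-2=-3 -> [3, 3, -7, -3]
Stage 2 (CLIP 0 6): clip(3,0,6)=3, clip(3,0,6)=3, clip(-7,0,6)=0, clip(-3,0,6)=0 -> [3, 3, 0, 0]
Stage 3 (SUM): sum[0..0]=3, sum[0..1]=6, sum[0..2]=6, sum[0..3]=6 -> [3, 6, 6, 6]
Stage 4 (CLIP -16 21): clip(3,-16,21)=3, clip(6,-16,21)=6, clip(6,-16,21)=6, clip(6,-16,21)=6 -> [3, 6, 6, 6]
Stage 5 (SUM): sum[0..0]=3, sum[0..1]=9, sum[0..2]=15, sum[0..3]=21 -> [3, 9, 15, 21]
Output sum: 48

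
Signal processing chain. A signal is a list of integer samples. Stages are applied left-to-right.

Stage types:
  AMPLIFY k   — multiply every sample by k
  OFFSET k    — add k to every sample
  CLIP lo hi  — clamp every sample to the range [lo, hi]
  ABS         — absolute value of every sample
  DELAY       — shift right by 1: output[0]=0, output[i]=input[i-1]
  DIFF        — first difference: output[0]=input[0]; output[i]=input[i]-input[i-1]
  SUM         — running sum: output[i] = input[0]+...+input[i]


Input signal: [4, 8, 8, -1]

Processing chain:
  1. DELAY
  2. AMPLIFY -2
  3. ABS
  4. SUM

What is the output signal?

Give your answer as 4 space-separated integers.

Input: [4, 8, 8, -1]
Stage 1 (DELAY): [0, 4, 8, 8] = [0, 4, 8, 8] -> [0, 4, 8, 8]
Stage 2 (AMPLIFY -2): 0*-2=0, 4*-2=-8, 8*-2=-16, 8*-2=-16 -> [0, -8, -16, -16]
Stage 3 (ABS): |0|=0, |-8|=8, |-16|=16, |-16|=16 -> [0, 8, 16, 16]
Stage 4 (SUM): sum[0..0]=0, sum[0..1]=8, sum[0..2]=24, sum[0..3]=40 -> [0, 8, 24, 40]

Answer: 0 8 24 40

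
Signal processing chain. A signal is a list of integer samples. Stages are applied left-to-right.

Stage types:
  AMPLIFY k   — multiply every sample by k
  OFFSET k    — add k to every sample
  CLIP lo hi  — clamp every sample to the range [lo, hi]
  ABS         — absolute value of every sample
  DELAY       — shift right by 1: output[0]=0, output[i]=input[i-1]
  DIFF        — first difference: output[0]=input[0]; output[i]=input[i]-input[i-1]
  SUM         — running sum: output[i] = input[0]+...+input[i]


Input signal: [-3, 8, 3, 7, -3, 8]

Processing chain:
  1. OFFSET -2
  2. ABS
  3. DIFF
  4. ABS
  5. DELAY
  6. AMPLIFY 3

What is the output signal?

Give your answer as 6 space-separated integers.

Input: [-3, 8, 3, 7, -3, 8]
Stage 1 (OFFSET -2): -3+-2=-5, 8+-2=6, 3+-2=1, 7+-2=5, -3+-2=-5, 8+-2=6 -> [-5, 6, 1, 5, -5, 6]
Stage 2 (ABS): |-5|=5, |6|=6, |1|=1, |5|=5, |-5|=5, |6|=6 -> [5, 6, 1, 5, 5, 6]
Stage 3 (DIFF): s[0]=5, 6-5=1, 1-6=-5, 5-1=4, 5-5=0, 6-5=1 -> [5, 1, -5, 4, 0, 1]
Stage 4 (ABS): |5|=5, |1|=1, |-5|=5, |4|=4, |0|=0, |1|=1 -> [5, 1, 5, 4, 0, 1]
Stage 5 (DELAY): [0, 5, 1, 5, 4, 0] = [0, 5, 1, 5, 4, 0] -> [0, 5, 1, 5, 4, 0]
Stage 6 (AMPLIFY 3): 0*3=0, 5*3=15, 1*3=3, 5*3=15, 4*3=12, 0*3=0 -> [0, 15, 3, 15, 12, 0]

Answer: 0 15 3 15 12 0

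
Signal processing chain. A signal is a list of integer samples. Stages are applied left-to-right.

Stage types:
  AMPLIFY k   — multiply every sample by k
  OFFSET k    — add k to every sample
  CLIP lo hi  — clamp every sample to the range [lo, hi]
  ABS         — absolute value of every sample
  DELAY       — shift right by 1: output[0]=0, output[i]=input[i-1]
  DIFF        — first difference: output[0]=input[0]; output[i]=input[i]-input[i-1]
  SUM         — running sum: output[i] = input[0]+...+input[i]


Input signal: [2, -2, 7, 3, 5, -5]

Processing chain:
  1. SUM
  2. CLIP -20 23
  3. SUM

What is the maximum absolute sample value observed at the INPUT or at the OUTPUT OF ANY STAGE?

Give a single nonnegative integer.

Answer: 44

Derivation:
Input: [2, -2, 7, 3, 5, -5] (max |s|=7)
Stage 1 (SUM): sum[0..0]=2, sum[0..1]=0, sum[0..2]=7, sum[0..3]=10, sum[0..4]=15, sum[0..5]=10 -> [2, 0, 7, 10, 15, 10] (max |s|=15)
Stage 2 (CLIP -20 23): clip(2,-20,23)=2, clip(0,-20,23)=0, clip(7,-20,23)=7, clip(10,-20,23)=10, clip(15,-20,23)=15, clip(10,-20,23)=10 -> [2, 0, 7, 10, 15, 10] (max |s|=15)
Stage 3 (SUM): sum[0..0]=2, sum[0..1]=2, sum[0..2]=9, sum[0..3]=19, sum[0..4]=34, sum[0..5]=44 -> [2, 2, 9, 19, 34, 44] (max |s|=44)
Overall max amplitude: 44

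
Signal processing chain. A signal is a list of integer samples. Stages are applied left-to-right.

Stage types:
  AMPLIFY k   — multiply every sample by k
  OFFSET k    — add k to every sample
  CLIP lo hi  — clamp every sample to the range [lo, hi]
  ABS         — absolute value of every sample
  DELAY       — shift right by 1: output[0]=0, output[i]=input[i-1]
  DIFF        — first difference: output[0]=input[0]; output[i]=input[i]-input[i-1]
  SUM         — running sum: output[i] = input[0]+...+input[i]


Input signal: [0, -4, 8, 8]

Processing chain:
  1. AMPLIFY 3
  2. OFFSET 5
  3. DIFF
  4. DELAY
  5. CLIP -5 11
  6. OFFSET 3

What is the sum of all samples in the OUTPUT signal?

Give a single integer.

Answer: 23

Derivation:
Input: [0, -4, 8, 8]
Stage 1 (AMPLIFY 3): 0*3=0, -4*3=-12, 8*3=24, 8*3=24 -> [0, -12, 24, 24]
Stage 2 (OFFSET 5): 0+5=5, -12+5=-7, 24+5=29, 24+5=29 -> [5, -7, 29, 29]
Stage 3 (DIFF): s[0]=5, -7-5=-12, 29--7=36, 29-29=0 -> [5, -12, 36, 0]
Stage 4 (DELAY): [0, 5, -12, 36] = [0, 5, -12, 36] -> [0, 5, -12, 36]
Stage 5 (CLIP -5 11): clip(0,-5,11)=0, clip(5,-5,11)=5, clip(-12,-5,11)=-5, clip(36,-5,11)=11 -> [0, 5, -5, 11]
Stage 6 (OFFSET 3): 0+3=3, 5+3=8, -5+3=-2, 11+3=14 -> [3, 8, -2, 14]
Output sum: 23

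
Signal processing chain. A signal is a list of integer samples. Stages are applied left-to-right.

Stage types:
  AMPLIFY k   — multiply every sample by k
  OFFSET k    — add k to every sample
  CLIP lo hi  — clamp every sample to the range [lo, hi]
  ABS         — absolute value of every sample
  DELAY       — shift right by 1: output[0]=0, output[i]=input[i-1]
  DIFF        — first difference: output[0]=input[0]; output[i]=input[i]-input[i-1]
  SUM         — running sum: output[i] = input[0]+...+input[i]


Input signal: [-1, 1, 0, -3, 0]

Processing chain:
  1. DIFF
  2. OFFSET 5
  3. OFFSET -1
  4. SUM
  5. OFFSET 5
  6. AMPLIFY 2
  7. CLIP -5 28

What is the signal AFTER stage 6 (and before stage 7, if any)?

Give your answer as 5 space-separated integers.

Answer: 16 28 34 36 50

Derivation:
Input: [-1, 1, 0, -3, 0]
Stage 1 (DIFF): s[0]=-1, 1--1=2, 0-1=-1, -3-0=-3, 0--3=3 -> [-1, 2, -1, -3, 3]
Stage 2 (OFFSET 5): -1+5=4, 2+5=7, -1+5=4, -3+5=2, 3+5=8 -> [4, 7, 4, 2, 8]
Stage 3 (OFFSET -1): 4+-1=3, 7+-1=6, 4+-1=3, 2+-1=1, 8+-1=7 -> [3, 6, 3, 1, 7]
Stage 4 (SUM): sum[0..0]=3, sum[0..1]=9, sum[0..2]=12, sum[0..3]=13, sum[0..4]=20 -> [3, 9, 12, 13, 20]
Stage 5 (OFFSET 5): 3+5=8, 9+5=14, 12+5=17, 13+5=18, 20+5=25 -> [8, 14, 17, 18, 25]
Stage 6 (AMPLIFY 2): 8*2=16, 14*2=28, 17*2=34, 18*2=36, 25*2=50 -> [16, 28, 34, 36, 50]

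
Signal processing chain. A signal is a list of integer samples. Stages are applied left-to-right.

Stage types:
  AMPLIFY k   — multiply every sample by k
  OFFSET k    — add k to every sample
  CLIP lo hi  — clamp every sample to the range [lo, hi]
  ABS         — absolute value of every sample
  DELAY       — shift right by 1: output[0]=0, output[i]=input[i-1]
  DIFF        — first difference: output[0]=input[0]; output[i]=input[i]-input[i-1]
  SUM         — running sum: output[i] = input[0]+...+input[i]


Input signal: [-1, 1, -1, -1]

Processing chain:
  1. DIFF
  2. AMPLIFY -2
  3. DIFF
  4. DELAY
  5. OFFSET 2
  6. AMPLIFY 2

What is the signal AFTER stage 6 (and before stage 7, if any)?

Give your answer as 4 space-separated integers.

Answer: 4 8 -8 20

Derivation:
Input: [-1, 1, -1, -1]
Stage 1 (DIFF): s[0]=-1, 1--1=2, -1-1=-2, -1--1=0 -> [-1, 2, -2, 0]
Stage 2 (AMPLIFY -2): -1*-2=2, 2*-2=-4, -2*-2=4, 0*-2=0 -> [2, -4, 4, 0]
Stage 3 (DIFF): s[0]=2, -4-2=-6, 4--4=8, 0-4=-4 -> [2, -6, 8, -4]
Stage 4 (DELAY): [0, 2, -6, 8] = [0, 2, -6, 8] -> [0, 2, -6, 8]
Stage 5 (OFFSET 2): 0+2=2, 2+2=4, -6+2=-4, 8+2=10 -> [2, 4, -4, 10]
Stage 6 (AMPLIFY 2): 2*2=4, 4*2=8, -4*2=-8, 10*2=20 -> [4, 8, -8, 20]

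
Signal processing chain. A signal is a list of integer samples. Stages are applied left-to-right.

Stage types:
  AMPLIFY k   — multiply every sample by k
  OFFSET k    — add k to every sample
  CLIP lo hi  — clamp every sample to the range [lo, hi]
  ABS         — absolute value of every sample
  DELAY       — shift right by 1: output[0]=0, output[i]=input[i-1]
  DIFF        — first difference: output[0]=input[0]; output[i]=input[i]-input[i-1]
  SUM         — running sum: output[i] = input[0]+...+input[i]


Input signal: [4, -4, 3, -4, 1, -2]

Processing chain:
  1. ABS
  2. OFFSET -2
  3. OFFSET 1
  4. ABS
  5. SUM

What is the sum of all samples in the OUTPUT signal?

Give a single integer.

Input: [4, -4, 3, -4, 1, -2]
Stage 1 (ABS): |4|=4, |-4|=4, |3|=3, |-4|=4, |1|=1, |-2|=2 -> [4, 4, 3, 4, 1, 2]
Stage 2 (OFFSET -2): 4+-2=2, 4+-2=2, 3+-2=1, 4+-2=2, 1+-2=-1, 2+-2=0 -> [2, 2, 1, 2, -1, 0]
Stage 3 (OFFSET 1): 2+1=3, 2+1=3, 1+1=2, 2+1=3, -1+1=0, 0+1=1 -> [3, 3, 2, 3, 0, 1]
Stage 4 (ABS): |3|=3, |3|=3, |2|=2, |3|=3, |0|=0, |1|=1 -> [3, 3, 2, 3, 0, 1]
Stage 5 (SUM): sum[0..0]=3, sum[0..1]=6, sum[0..2]=8, sum[0..3]=11, sum[0..4]=11, sum[0..5]=12 -> [3, 6, 8, 11, 11, 12]
Output sum: 51

Answer: 51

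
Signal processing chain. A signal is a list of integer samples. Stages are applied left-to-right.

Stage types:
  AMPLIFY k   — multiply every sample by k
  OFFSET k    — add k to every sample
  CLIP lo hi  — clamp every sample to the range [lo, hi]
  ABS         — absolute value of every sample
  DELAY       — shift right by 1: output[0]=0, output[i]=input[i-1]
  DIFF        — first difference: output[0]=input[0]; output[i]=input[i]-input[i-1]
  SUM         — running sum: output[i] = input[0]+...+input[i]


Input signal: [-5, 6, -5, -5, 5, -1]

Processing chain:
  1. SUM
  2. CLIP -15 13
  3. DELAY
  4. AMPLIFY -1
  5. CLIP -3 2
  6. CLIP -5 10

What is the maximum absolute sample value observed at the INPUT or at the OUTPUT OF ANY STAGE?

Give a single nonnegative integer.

Answer: 9

Derivation:
Input: [-5, 6, -5, -5, 5, -1] (max |s|=6)
Stage 1 (SUM): sum[0..0]=-5, sum[0..1]=1, sum[0..2]=-4, sum[0..3]=-9, sum[0..4]=-4, sum[0..5]=-5 -> [-5, 1, -4, -9, -4, -5] (max |s|=9)
Stage 2 (CLIP -15 13): clip(-5,-15,13)=-5, clip(1,-15,13)=1, clip(-4,-15,13)=-4, clip(-9,-15,13)=-9, clip(-4,-15,13)=-4, clip(-5,-15,13)=-5 -> [-5, 1, -4, -9, -4, -5] (max |s|=9)
Stage 3 (DELAY): [0, -5, 1, -4, -9, -4] = [0, -5, 1, -4, -9, -4] -> [0, -5, 1, -4, -9, -4] (max |s|=9)
Stage 4 (AMPLIFY -1): 0*-1=0, -5*-1=5, 1*-1=-1, -4*-1=4, -9*-1=9, -4*-1=4 -> [0, 5, -1, 4, 9, 4] (max |s|=9)
Stage 5 (CLIP -3 2): clip(0,-3,2)=0, clip(5,-3,2)=2, clip(-1,-3,2)=-1, clip(4,-3,2)=2, clip(9,-3,2)=2, clip(4,-3,2)=2 -> [0, 2, -1, 2, 2, 2] (max |s|=2)
Stage 6 (CLIP -5 10): clip(0,-5,10)=0, clip(2,-5,10)=2, clip(-1,-5,10)=-1, clip(2,-5,10)=2, clip(2,-5,10)=2, clip(2,-5,10)=2 -> [0, 2, -1, 2, 2, 2] (max |s|=2)
Overall max amplitude: 9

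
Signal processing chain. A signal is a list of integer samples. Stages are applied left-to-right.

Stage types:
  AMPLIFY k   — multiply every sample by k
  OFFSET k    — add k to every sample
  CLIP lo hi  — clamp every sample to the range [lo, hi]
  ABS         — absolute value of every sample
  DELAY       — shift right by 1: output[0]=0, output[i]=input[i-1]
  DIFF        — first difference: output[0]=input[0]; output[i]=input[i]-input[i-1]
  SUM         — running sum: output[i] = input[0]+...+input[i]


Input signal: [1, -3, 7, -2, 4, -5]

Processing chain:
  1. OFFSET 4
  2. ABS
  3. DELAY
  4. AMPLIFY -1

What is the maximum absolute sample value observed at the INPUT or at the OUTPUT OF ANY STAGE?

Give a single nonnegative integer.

Input: [1, -3, 7, -2, 4, -5] (max |s|=7)
Stage 1 (OFFSET 4): 1+4=5, -3+4=1, 7+4=11, -2+4=2, 4+4=8, -5+4=-1 -> [5, 1, 11, 2, 8, -1] (max |s|=11)
Stage 2 (ABS): |5|=5, |1|=1, |11|=11, |2|=2, |8|=8, |-1|=1 -> [5, 1, 11, 2, 8, 1] (max |s|=11)
Stage 3 (DELAY): [0, 5, 1, 11, 2, 8] = [0, 5, 1, 11, 2, 8] -> [0, 5, 1, 11, 2, 8] (max |s|=11)
Stage 4 (AMPLIFY -1): 0*-1=0, 5*-1=-5, 1*-1=-1, 11*-1=-11, 2*-1=-2, 8*-1=-8 -> [0, -5, -1, -11, -2, -8] (max |s|=11)
Overall max amplitude: 11

Answer: 11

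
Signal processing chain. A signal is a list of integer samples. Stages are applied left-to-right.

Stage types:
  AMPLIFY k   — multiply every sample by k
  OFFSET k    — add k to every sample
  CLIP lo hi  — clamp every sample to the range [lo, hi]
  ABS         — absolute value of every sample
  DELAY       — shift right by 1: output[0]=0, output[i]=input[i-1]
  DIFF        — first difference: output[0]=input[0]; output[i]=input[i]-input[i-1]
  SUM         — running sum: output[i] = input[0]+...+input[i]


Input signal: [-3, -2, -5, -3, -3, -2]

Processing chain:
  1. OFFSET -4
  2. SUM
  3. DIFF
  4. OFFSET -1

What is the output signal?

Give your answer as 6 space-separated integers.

Input: [-3, -2, -5, -3, -3, -2]
Stage 1 (OFFSET -4): -3+-4=-7, -2+-4=-6, -5+-4=-9, -3+-4=-7, -3+-4=-7, -2+-4=-6 -> [-7, -6, -9, -7, -7, -6]
Stage 2 (SUM): sum[0..0]=-7, sum[0..1]=-13, sum[0..2]=-22, sum[0..3]=-29, sum[0..4]=-36, sum[0..5]=-42 -> [-7, -13, -22, -29, -36, -42]
Stage 3 (DIFF): s[0]=-7, -13--7=-6, -22--13=-9, -29--22=-7, -36--29=-7, -42--36=-6 -> [-7, -6, -9, -7, -7, -6]
Stage 4 (OFFSET -1): -7+-1=-8, -6+-1=-7, -9+-1=-10, -7+-1=-8, -7+-1=-8, -6+-1=-7 -> [-8, -7, -10, -8, -8, -7]

Answer: -8 -7 -10 -8 -8 -7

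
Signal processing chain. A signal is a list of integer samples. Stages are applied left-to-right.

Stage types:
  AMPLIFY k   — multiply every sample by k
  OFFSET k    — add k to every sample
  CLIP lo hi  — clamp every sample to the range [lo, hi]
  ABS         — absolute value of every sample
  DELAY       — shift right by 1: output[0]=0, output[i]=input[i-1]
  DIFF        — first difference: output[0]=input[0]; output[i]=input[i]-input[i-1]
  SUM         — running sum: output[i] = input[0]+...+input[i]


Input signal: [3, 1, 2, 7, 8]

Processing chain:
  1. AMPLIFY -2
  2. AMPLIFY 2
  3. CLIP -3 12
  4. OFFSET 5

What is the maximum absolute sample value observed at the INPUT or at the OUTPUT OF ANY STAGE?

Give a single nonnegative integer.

Input: [3, 1, 2, 7, 8] (max |s|=8)
Stage 1 (AMPLIFY -2): 3*-2=-6, 1*-2=-2, 2*-2=-4, 7*-2=-14, 8*-2=-16 -> [-6, -2, -4, -14, -16] (max |s|=16)
Stage 2 (AMPLIFY 2): -6*2=-12, -2*2=-4, -4*2=-8, -14*2=-28, -16*2=-32 -> [-12, -4, -8, -28, -32] (max |s|=32)
Stage 3 (CLIP -3 12): clip(-12,-3,12)=-3, clip(-4,-3,12)=-3, clip(-8,-3,12)=-3, clip(-28,-3,12)=-3, clip(-32,-3,12)=-3 -> [-3, -3, -3, -3, -3] (max |s|=3)
Stage 4 (OFFSET 5): -3+5=2, -3+5=2, -3+5=2, -3+5=2, -3+5=2 -> [2, 2, 2, 2, 2] (max |s|=2)
Overall max amplitude: 32

Answer: 32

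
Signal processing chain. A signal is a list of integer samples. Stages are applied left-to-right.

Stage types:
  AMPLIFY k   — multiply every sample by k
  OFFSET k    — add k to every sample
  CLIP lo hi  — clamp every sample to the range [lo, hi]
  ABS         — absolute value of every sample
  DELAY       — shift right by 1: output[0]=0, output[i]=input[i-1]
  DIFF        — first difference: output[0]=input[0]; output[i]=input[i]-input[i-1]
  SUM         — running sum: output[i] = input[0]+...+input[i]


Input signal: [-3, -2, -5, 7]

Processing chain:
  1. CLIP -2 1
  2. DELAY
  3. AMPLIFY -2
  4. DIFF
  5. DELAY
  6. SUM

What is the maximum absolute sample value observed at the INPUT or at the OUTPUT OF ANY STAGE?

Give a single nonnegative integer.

Answer: 7

Derivation:
Input: [-3, -2, -5, 7] (max |s|=7)
Stage 1 (CLIP -2 1): clip(-3,-2,1)=-2, clip(-2,-2,1)=-2, clip(-5,-2,1)=-2, clip(7,-2,1)=1 -> [-2, -2, -2, 1] (max |s|=2)
Stage 2 (DELAY): [0, -2, -2, -2] = [0, -2, -2, -2] -> [0, -2, -2, -2] (max |s|=2)
Stage 3 (AMPLIFY -2): 0*-2=0, -2*-2=4, -2*-2=4, -2*-2=4 -> [0, 4, 4, 4] (max |s|=4)
Stage 4 (DIFF): s[0]=0, 4-0=4, 4-4=0, 4-4=0 -> [0, 4, 0, 0] (max |s|=4)
Stage 5 (DELAY): [0, 0, 4, 0] = [0, 0, 4, 0] -> [0, 0, 4, 0] (max |s|=4)
Stage 6 (SUM): sum[0..0]=0, sum[0..1]=0, sum[0..2]=4, sum[0..3]=4 -> [0, 0, 4, 4] (max |s|=4)
Overall max amplitude: 7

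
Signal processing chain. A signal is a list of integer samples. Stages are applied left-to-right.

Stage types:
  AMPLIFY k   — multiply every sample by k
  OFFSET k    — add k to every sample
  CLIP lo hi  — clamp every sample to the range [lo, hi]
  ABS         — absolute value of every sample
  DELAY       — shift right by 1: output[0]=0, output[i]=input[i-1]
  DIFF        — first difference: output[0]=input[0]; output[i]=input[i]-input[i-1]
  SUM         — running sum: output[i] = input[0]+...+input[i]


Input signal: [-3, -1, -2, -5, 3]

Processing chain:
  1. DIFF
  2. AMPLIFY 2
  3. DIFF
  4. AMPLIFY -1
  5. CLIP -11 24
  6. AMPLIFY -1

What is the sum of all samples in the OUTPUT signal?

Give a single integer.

Input: [-3, -1, -2, -5, 3]
Stage 1 (DIFF): s[0]=-3, -1--3=2, -2--1=-1, -5--2=-3, 3--5=8 -> [-3, 2, -1, -3, 8]
Stage 2 (AMPLIFY 2): -3*2=-6, 2*2=4, -1*2=-2, -3*2=-6, 8*2=16 -> [-6, 4, -2, -6, 16]
Stage 3 (DIFF): s[0]=-6, 4--6=10, -2-4=-6, -6--2=-4, 16--6=22 -> [-6, 10, -6, -4, 22]
Stage 4 (AMPLIFY -1): -6*-1=6, 10*-1=-10, -6*-1=6, -4*-1=4, 22*-1=-22 -> [6, -10, 6, 4, -22]
Stage 5 (CLIP -11 24): clip(6,-11,24)=6, clip(-10,-11,24)=-10, clip(6,-11,24)=6, clip(4,-11,24)=4, clip(-22,-11,24)=-11 -> [6, -10, 6, 4, -11]
Stage 6 (AMPLIFY -1): 6*-1=-6, -10*-1=10, 6*-1=-6, 4*-1=-4, -11*-1=11 -> [-6, 10, -6, -4, 11]
Output sum: 5

Answer: 5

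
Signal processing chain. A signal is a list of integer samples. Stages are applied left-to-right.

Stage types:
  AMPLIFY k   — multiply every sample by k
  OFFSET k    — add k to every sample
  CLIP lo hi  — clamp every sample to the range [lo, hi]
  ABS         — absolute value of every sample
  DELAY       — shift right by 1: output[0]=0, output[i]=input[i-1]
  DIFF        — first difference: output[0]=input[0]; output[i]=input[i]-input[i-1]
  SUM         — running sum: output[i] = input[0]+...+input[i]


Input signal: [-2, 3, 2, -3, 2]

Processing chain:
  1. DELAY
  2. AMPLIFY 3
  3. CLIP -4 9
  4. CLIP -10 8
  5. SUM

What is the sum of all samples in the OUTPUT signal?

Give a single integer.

Answer: 16

Derivation:
Input: [-2, 3, 2, -3, 2]
Stage 1 (DELAY): [0, -2, 3, 2, -3] = [0, -2, 3, 2, -3] -> [0, -2, 3, 2, -3]
Stage 2 (AMPLIFY 3): 0*3=0, -2*3=-6, 3*3=9, 2*3=6, -3*3=-9 -> [0, -6, 9, 6, -9]
Stage 3 (CLIP -4 9): clip(0,-4,9)=0, clip(-6,-4,9)=-4, clip(9,-4,9)=9, clip(6,-4,9)=6, clip(-9,-4,9)=-4 -> [0, -4, 9, 6, -4]
Stage 4 (CLIP -10 8): clip(0,-10,8)=0, clip(-4,-10,8)=-4, clip(9,-10,8)=8, clip(6,-10,8)=6, clip(-4,-10,8)=-4 -> [0, -4, 8, 6, -4]
Stage 5 (SUM): sum[0..0]=0, sum[0..1]=-4, sum[0..2]=4, sum[0..3]=10, sum[0..4]=6 -> [0, -4, 4, 10, 6]
Output sum: 16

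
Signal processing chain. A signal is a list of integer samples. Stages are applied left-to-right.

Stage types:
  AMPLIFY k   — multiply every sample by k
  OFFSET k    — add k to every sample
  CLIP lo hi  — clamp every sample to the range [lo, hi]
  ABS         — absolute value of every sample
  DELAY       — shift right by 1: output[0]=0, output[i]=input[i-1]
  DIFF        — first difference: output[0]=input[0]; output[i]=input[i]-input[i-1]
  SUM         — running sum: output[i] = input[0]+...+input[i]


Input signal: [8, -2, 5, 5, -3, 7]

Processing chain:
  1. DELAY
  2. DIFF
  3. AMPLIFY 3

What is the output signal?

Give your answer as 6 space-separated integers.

Input: [8, -2, 5, 5, -3, 7]
Stage 1 (DELAY): [0, 8, -2, 5, 5, -3] = [0, 8, -2, 5, 5, -3] -> [0, 8, -2, 5, 5, -3]
Stage 2 (DIFF): s[0]=0, 8-0=8, -2-8=-10, 5--2=7, 5-5=0, -3-5=-8 -> [0, 8, -10, 7, 0, -8]
Stage 3 (AMPLIFY 3): 0*3=0, 8*3=24, -10*3=-30, 7*3=21, 0*3=0, -8*3=-24 -> [0, 24, -30, 21, 0, -24]

Answer: 0 24 -30 21 0 -24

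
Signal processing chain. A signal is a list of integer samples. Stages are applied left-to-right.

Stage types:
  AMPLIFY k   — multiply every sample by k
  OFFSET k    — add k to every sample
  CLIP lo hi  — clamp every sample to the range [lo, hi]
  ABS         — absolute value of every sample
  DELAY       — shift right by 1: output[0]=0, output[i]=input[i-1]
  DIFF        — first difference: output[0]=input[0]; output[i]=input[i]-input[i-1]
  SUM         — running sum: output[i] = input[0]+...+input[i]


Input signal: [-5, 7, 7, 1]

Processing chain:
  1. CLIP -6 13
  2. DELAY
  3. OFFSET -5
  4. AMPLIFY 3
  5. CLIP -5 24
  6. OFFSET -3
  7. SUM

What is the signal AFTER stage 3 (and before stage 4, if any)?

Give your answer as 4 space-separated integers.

Input: [-5, 7, 7, 1]
Stage 1 (CLIP -6 13): clip(-5,-6,13)=-5, clip(7,-6,13)=7, clip(7,-6,13)=7, clip(1,-6,13)=1 -> [-5, 7, 7, 1]
Stage 2 (DELAY): [0, -5, 7, 7] = [0, -5, 7, 7] -> [0, -5, 7, 7]
Stage 3 (OFFSET -5): 0+-5=-5, -5+-5=-10, 7+-5=2, 7+-5=2 -> [-5, -10, 2, 2]

Answer: -5 -10 2 2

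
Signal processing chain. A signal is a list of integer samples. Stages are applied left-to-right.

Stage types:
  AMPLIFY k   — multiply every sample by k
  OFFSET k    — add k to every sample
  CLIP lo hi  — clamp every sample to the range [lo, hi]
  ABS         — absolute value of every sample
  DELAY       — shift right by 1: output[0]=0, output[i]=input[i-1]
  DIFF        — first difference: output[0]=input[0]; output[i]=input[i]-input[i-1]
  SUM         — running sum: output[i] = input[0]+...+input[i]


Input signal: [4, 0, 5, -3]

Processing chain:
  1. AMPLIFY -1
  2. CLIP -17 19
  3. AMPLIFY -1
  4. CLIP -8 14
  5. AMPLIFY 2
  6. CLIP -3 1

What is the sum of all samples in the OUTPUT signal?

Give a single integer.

Input: [4, 0, 5, -3]
Stage 1 (AMPLIFY -1): 4*-1=-4, 0*-1=0, 5*-1=-5, -3*-1=3 -> [-4, 0, -5, 3]
Stage 2 (CLIP -17 19): clip(-4,-17,19)=-4, clip(0,-17,19)=0, clip(-5,-17,19)=-5, clip(3,-17,19)=3 -> [-4, 0, -5, 3]
Stage 3 (AMPLIFY -1): -4*-1=4, 0*-1=0, -5*-1=5, 3*-1=-3 -> [4, 0, 5, -3]
Stage 4 (CLIP -8 14): clip(4,-8,14)=4, clip(0,-8,14)=0, clip(5,-8,14)=5, clip(-3,-8,14)=-3 -> [4, 0, 5, -3]
Stage 5 (AMPLIFY 2): 4*2=8, 0*2=0, 5*2=10, -3*2=-6 -> [8, 0, 10, -6]
Stage 6 (CLIP -3 1): clip(8,-3,1)=1, clip(0,-3,1)=0, clip(10,-3,1)=1, clip(-6,-3,1)=-3 -> [1, 0, 1, -3]
Output sum: -1

Answer: -1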